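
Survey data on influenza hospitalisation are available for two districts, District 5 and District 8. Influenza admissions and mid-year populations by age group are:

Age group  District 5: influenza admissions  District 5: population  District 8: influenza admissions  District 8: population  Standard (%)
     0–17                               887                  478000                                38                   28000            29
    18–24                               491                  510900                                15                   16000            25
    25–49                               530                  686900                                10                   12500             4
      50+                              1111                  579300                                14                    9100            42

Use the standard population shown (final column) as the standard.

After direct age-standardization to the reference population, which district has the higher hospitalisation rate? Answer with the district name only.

Age-specific rates per 100000 for District 5: 185.56, 96.10, 77.16, 191.78.
For District 8: 135.71, 93.75, 80.00, 153.85.
Standard weights: 0.29, 0.25, 0.04, 0.42.
District 5: 0.2900×185.56 + 0.2500×96.10 + 0.0400×77.16 + 0.4200×191.78 = 161.4753 per 100000.
District 8: 0.2900×135.71 + 0.2500×93.75 + 0.0400×80.00 + 0.4200×153.85 = 130.6100 per 100000.

District 5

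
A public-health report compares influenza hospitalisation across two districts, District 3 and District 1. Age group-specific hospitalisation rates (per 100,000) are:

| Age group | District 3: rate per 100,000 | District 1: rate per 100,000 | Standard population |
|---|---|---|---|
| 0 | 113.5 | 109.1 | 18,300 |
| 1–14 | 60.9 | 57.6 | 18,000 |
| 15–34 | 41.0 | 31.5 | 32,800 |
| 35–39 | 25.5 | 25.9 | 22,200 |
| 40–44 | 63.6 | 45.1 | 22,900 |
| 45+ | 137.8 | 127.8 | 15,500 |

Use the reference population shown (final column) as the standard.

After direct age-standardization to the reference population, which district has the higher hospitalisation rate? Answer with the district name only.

Standard total = 129,700; weights = 0.1411, 0.1388, 0.2529, 0.1712, 0.1766, 0.1195.
District 3: 0.1411×113.5 + 0.1388×60.9 + 0.2529×41.0 + 0.1712×25.5 + 0.1766×63.6 + 0.1195×137.8 = 66.8966 per 100,000.
District 1: 0.1411×109.1 + 0.1388×57.6 + 0.2529×31.5 + 0.1712×25.9 + 0.1766×45.1 + 0.1195×127.8 = 59.0224 per 100,000.

District 3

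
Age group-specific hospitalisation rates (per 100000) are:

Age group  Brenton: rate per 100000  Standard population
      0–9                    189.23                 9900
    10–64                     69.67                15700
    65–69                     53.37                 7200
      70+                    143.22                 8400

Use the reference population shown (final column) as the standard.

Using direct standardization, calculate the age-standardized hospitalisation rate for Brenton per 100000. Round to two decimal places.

110.55

Standard total = 41200; weights = 0.2403, 0.3811, 0.1748, 0.2039.
Standardized rate: 0.2403×189.23 + 0.3811×69.67 + 0.1748×53.37 + 0.2039×143.22 = 110.5463 per 100000.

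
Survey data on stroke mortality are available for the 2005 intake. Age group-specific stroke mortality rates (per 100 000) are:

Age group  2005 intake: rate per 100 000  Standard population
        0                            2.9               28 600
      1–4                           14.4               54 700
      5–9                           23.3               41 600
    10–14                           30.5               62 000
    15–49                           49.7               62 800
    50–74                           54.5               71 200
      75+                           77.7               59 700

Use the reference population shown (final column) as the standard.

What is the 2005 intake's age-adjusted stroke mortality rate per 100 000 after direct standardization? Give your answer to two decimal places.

Standard total = 380 600; weights = 0.0751, 0.1437, 0.1093, 0.1629, 0.1650, 0.1871, 0.1569.
Standardized rate: 0.0751×2.9 + 0.1437×14.4 + 0.1093×23.3 + 0.1629×30.5 + 0.1650×49.7 + 0.1871×54.5 + 0.1569×77.7 = 40.3866 per 100 000.

40.39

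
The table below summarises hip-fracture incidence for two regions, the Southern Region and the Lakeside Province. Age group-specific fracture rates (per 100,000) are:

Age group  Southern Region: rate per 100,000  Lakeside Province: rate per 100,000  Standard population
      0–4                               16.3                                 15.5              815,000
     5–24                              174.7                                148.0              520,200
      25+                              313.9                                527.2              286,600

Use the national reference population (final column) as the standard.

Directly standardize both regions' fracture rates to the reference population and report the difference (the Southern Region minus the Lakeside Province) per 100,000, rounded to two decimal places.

Standard total = 1,621,800; weights = 0.5025, 0.3208, 0.1767.
The Southern Region: 0.5025×16.3 + 0.3208×174.7 + 0.1767×313.9 = 119.6986 per 100,000.
The Lakeside Province: 0.5025×15.5 + 0.3208×148.0 + 0.1767×527.2 = 148.4262 per 100,000.
Difference = 119.6986 − 148.4262 = -28.7276.

-28.73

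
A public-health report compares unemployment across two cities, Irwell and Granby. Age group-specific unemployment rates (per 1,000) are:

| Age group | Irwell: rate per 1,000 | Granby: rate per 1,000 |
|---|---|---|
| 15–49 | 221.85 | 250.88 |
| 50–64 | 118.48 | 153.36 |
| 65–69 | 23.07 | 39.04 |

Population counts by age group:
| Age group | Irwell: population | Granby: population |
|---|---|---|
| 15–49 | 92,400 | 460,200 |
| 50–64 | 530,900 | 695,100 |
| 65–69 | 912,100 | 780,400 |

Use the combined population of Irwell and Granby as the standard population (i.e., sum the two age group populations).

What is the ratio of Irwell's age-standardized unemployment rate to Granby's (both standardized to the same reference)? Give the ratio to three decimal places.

0.781

Combined standard total = 3,471,100; weights = 0.1592, 0.3532, 0.4876.
Irwell: 0.1592×221.85 + 0.3532×118.48 + 0.4876×23.07 = 88.4148 per 1,000.
Granby: 0.1592×250.88 + 0.3532×153.36 + 0.4876×39.04 = 113.1431 per 1,000.
Ratio = 88.4148 ÷ 113.1431 = 0.78144.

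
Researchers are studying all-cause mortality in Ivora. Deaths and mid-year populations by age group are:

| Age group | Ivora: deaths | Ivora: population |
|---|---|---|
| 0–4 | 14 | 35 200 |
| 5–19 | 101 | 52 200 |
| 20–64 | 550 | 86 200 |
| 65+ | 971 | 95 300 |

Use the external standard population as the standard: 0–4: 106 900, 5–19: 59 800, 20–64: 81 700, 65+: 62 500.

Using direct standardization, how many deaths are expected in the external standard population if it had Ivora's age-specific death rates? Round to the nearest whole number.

1316

Age-specific rates per 1 000 for Ivora: 0.398, 1.935, 6.381, 10.189.
Expected deaths = Σ (standard pop × age-specific rate ÷ 1 000)
= 106 900×0.398/1 000 + 59 800×1.935/1 000 + 81 700×6.381/1 000 + 62 500×10.189/1 000
= 42.52 + 115.70 + 521.29 + 636.80 = 1316.31.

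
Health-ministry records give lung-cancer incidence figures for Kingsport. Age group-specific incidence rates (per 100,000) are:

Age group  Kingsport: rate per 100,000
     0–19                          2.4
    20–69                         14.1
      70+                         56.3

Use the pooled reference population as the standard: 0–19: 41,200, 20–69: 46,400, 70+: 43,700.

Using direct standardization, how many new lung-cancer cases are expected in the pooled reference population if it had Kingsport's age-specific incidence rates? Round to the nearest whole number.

32

Expected new lung-cancer cases = Σ (standard pop × age-specific rate ÷ 100,000)
= 41,200×2.4/100,000 + 46,400×14.1/100,000 + 43,700×56.3/100,000
= 0.99 + 6.54 + 24.60 = 32.13.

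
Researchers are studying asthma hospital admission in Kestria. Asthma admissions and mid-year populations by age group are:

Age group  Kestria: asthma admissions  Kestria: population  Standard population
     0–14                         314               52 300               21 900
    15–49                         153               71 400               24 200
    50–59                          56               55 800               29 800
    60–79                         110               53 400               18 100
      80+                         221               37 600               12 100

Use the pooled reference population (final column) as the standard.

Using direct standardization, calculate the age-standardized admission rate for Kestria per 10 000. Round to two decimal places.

30.32

Age-specific rates per 10 000 for Kestria: 60.04, 21.43, 10.04, 20.60, 58.78.
Standard total = 106 100; weights = 0.2064, 0.2281, 0.2809, 0.1706, 0.1140.
Standardized rate: 0.2064×60.04 + 0.2281×21.43 + 0.2809×10.04 + 0.1706×20.60 + 0.1140×58.78 = 30.3159 per 10 000.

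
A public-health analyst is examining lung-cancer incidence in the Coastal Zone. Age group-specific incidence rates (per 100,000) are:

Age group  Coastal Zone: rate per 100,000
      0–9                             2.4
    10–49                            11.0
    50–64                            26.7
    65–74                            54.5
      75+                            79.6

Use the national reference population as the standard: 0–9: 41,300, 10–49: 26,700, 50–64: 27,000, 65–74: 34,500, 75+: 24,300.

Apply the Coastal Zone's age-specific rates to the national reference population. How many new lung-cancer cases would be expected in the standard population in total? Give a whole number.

49

Expected new lung-cancer cases = Σ (standard pop × age-specific rate ÷ 100,000)
= 41,300×2.4/100,000 + 26,700×11.0/100,000 + 27,000×26.7/100,000 + 34,500×54.5/100,000 + 24,300×79.6/100,000
= 0.99 + 2.94 + 7.21 + 18.80 + 19.34 = 49.28.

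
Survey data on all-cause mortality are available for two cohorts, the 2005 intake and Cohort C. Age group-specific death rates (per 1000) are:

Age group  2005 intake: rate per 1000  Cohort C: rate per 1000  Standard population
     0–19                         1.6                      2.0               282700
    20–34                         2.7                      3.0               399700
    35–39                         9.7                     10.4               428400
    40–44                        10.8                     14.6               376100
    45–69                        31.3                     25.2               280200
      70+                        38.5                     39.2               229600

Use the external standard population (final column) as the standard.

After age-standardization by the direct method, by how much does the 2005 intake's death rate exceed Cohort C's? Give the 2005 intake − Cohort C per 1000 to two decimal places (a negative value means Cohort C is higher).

Standard total = 1996700; weights = 0.1416, 0.2002, 0.2146, 0.1884, 0.1403, 0.1150.
The 2005 intake: 0.1416×1.6 + 0.2002×2.7 + 0.2146×9.7 + 0.1884×10.8 + 0.1403×31.3 + 0.1150×38.5 = 13.7020 per 1000.
Cohort C: 0.1416×2.0 + 0.2002×3.0 + 0.2146×10.4 + 0.1884×14.6 + 0.1403×25.2 + 0.1150×39.2 = 13.9091 per 1000.
Difference = 13.7020 − 13.9091 = -0.2071.

-0.21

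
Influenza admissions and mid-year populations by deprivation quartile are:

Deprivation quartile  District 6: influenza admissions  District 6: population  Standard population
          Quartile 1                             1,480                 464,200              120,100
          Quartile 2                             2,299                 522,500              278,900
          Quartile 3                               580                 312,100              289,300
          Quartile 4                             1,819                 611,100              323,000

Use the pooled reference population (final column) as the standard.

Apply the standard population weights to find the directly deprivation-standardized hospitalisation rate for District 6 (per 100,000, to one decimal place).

307.4

Deprivation-specific rates per 100,000 for District 6: 318.83, 440.00, 185.84, 297.66.
Standard total = 1,011,300; weights = 0.1188, 0.2758, 0.2861, 0.3194.
Standardized rate: 0.1188×318.83 + 0.2758×440.00 + 0.2861×185.84 + 0.3194×297.66 = 307.4402 per 100,000.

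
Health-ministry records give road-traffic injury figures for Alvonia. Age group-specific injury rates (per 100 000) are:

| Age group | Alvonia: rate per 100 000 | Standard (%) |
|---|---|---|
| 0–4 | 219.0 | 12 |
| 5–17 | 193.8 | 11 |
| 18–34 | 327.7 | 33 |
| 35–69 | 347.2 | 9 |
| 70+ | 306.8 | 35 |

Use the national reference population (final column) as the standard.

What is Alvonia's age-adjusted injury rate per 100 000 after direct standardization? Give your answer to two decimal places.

Standard weights: 0.12, 0.11, 0.33, 0.09, 0.35.
Standardized rate: 0.1200×219.0 + 0.1100×193.8 + 0.3300×327.7 + 0.0900×347.2 + 0.3500×306.8 = 294.3670 per 100 000.

294.37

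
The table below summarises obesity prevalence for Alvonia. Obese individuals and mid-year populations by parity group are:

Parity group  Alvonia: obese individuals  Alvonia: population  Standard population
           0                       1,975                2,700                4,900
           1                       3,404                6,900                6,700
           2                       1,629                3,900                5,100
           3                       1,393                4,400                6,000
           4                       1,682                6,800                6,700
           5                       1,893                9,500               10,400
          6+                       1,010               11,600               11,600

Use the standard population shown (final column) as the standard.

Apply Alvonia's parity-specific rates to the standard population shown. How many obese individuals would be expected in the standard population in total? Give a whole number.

Parity-specific rates per 1,000 for Alvonia: 731.481, 493.333, 417.692, 316.591, 247.353, 199.263, 87.069.
Expected obese individuals = Σ (standard pop × parity-specific rate ÷ 1,000)
= 4,900×731.481/1,000 + 6,700×493.333/1,000 + 5,100×417.692/1,000 + 6,000×316.591/1,000 + 6,700×247.353/1,000 + 10,400×199.263/1,000 + 11,600×87.069/1,000
= 3584.26 + 3305.33 + 2130.23 + 1899.55 + 1657.26 + 2072.34 + 1010.00 = 15658.97.

15659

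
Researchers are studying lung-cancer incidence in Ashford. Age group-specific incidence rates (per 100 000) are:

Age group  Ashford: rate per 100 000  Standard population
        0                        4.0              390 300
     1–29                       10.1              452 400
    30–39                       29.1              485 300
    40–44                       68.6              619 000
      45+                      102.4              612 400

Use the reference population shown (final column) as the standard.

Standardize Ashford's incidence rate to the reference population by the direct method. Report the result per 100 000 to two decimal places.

49.01

Standard total = 2 559 400; weights = 0.1525, 0.1768, 0.1896, 0.2419, 0.2393.
Standardized rate: 0.1525×4.0 + 0.1768×10.1 + 0.1896×29.1 + 0.2419×68.6 + 0.2393×102.4 = 49.0060 per 100 000.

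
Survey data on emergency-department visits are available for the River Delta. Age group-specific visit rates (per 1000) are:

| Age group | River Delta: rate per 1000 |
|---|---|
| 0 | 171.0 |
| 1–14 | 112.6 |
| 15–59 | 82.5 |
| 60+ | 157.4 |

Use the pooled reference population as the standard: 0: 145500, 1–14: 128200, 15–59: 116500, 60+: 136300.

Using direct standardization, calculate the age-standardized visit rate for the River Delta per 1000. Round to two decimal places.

133.68

Standard total = 526500; weights = 0.2764, 0.2435, 0.2213, 0.2589.
Standardized rate: 0.2764×171.0 + 0.2435×112.6 + 0.2213×82.5 + 0.2589×157.4 = 133.6765 per 1000.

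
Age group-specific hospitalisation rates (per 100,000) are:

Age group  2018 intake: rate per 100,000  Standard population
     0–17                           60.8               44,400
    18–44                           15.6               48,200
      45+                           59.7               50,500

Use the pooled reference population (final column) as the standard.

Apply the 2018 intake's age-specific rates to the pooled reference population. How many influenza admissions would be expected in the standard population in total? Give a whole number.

Expected influenza admissions = Σ (standard pop × age-specific rate ÷ 100,000)
= 44,400×60.8/100,000 + 48,200×15.6/100,000 + 50,500×59.7/100,000
= 27.00 + 7.52 + 30.15 = 64.66.

65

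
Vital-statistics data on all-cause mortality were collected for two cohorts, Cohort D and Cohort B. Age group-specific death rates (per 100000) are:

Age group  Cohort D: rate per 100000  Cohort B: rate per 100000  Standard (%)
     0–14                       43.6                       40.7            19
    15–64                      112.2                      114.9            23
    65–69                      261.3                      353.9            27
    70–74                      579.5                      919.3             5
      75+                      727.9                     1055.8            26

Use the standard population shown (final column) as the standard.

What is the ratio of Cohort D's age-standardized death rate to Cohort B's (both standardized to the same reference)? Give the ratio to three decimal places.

Standard weights: 0.19, 0.23, 0.27, 0.05, 0.26.
Cohort D: 0.1900×43.6 + 0.2300×112.2 + 0.2700×261.3 + 0.0500×579.5 + 0.2600×727.9 = 322.8700 per 100000.
Cohort B: 0.1900×40.7 + 0.2300×114.9 + 0.2700×353.9 + 0.0500×919.3 + 0.2600×1055.8 = 450.1860 per 100000.
Ratio = 322.8700 ÷ 450.1860 = 0.71719.

0.717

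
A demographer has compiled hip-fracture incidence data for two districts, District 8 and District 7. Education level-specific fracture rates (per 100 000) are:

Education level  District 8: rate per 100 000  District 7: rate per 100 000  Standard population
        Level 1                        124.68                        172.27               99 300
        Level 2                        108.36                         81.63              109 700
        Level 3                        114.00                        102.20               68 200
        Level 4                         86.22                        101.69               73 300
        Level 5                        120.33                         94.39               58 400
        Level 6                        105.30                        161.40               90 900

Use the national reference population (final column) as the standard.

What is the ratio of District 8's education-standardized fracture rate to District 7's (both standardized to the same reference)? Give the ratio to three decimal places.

Standard total = 499 800; weights = 0.1987, 0.2195, 0.1365, 0.1467, 0.1168, 0.1819.
District 8: 0.1987×124.68 + 0.2195×108.36 + 0.1365×114.00 + 0.1467×86.22 + 0.1168×120.33 + 0.1819×105.30 = 109.9672 per 100 000.
District 7: 0.1987×172.27 + 0.2195×81.63 + 0.1365×102.20 + 0.1467×101.69 + 0.1168×94.39 + 0.1819×161.40 = 121.3861 per 100 000.
Ratio = 109.9672 ÷ 121.3861 = 0.90593.

0.906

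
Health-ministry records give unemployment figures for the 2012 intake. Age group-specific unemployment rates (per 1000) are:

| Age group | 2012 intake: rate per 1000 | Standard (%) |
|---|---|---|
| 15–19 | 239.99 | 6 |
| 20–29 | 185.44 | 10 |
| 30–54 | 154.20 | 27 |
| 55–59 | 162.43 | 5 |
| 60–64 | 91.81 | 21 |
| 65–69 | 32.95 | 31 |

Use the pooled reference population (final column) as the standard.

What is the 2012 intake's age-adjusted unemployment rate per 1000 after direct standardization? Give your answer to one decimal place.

Standard weights: 0.06, 0.10, 0.27, 0.05, 0.21, 0.31.
Standardized rate: 0.0600×239.99 + 0.1000×185.44 + 0.2700×154.20 + 0.0500×162.43 + 0.2100×91.81 + 0.3100×32.95 = 112.1935 per 1000.

112.2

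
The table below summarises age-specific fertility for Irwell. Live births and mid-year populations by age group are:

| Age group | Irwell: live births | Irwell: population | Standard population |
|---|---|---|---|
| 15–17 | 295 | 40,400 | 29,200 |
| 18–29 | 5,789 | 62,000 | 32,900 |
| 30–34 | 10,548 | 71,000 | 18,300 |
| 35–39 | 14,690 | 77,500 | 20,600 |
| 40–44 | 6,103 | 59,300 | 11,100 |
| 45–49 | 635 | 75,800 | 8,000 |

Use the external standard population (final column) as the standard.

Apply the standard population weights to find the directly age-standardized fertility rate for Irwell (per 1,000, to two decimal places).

92.57

Age-specific rates per 1,000 for Irwell: 7.302, 93.371, 148.563, 189.548, 102.917, 8.377.
Standard total = 120,100; weights = 0.2431, 0.2739, 0.1524, 0.1715, 0.0924, 0.0666.
Standardized rate: 0.2431×7.302 + 0.2739×93.371 + 0.1524×148.563 + 0.1715×189.548 + 0.0924×102.917 + 0.0666×8.377 = 92.5723 per 1,000.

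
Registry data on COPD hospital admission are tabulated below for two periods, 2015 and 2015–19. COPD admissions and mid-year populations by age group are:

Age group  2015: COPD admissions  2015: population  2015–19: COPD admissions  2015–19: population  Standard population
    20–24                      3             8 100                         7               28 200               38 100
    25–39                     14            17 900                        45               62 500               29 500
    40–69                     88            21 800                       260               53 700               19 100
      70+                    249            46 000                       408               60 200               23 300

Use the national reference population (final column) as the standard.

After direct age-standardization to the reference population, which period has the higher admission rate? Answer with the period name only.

2015–19

Age-specific rates per 10 000 for 2015: 3.70, 7.82, 40.37, 54.13.
For 2015–19: 2.48, 7.20, 48.42, 67.77.
Standard total = 110 000; weights = 0.3464, 0.2682, 0.1736, 0.2118.
2015: 0.3464×3.70 + 0.2682×7.82 + 0.1736×40.37 + 0.2118×54.13 = 21.8553 per 10 000.
2015–19: 0.3464×2.48 + 0.2682×7.20 + 0.1736×48.42 + 0.2118×67.77 = 25.5534 per 10 000.
The crude rates (37.74 vs 35.19) would put 2015 higher, but that reflects its age composition; once standardized to a common age structure, 2015–19 has the higher underlying rate.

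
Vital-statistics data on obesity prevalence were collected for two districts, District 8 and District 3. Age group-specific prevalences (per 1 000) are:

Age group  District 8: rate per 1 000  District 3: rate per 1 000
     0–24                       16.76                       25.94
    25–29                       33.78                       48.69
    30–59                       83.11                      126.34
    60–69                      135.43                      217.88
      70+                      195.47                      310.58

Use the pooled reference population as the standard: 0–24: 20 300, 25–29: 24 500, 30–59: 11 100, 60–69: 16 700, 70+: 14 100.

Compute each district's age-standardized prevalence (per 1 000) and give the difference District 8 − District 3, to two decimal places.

Standard total = 86 700; weights = 0.2341, 0.2826, 0.1280, 0.1926, 0.1626.
District 8: 0.2341×16.76 + 0.2826×33.78 + 0.1280×83.11 + 0.1926×135.43 + 0.1626×195.47 = 81.9858 per 1 000.
District 3: 0.2341×25.94 + 0.2826×48.69 + 0.1280×126.34 + 0.1926×217.88 + 0.1626×310.58 = 128.4848 per 1 000.
Difference = 81.9858 − 128.4848 = -46.4991.

-46.50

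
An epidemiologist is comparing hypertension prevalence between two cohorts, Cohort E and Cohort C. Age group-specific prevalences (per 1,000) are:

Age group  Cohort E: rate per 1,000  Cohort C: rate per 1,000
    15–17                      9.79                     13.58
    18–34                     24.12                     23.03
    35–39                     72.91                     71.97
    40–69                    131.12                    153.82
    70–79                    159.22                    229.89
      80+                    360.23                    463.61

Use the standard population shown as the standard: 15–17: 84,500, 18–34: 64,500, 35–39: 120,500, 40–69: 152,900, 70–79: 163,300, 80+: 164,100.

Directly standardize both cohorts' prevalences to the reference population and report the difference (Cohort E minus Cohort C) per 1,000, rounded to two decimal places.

-42.83

Standard total = 749,800; weights = 0.1127, 0.0860, 0.1607, 0.2039, 0.2178, 0.2189.
Cohort E: 0.1127×9.79 + 0.0860×24.12 + 0.1607×72.91 + 0.2039×131.12 + 0.2178×159.22 + 0.2189×360.23 = 155.1497 per 1,000.
Cohort C: 0.1127×13.58 + 0.0860×23.03 + 0.1607×71.97 + 0.2039×153.82 + 0.2178×229.89 + 0.2189×463.61 = 197.9779 per 1,000.
Difference = 155.1497 − 197.9779 = -42.8282.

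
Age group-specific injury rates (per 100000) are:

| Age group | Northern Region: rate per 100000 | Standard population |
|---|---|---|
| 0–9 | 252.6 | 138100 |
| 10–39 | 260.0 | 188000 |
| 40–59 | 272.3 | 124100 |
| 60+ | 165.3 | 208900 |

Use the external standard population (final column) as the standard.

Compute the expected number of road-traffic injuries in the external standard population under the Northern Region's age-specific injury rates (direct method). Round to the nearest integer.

Expected road-traffic injuries = Σ (standard pop × age-specific rate ÷ 100000)
= 138100×252.6/100000 + 188000×260.0/100000 + 124100×272.3/100000 + 208900×165.3/100000
= 348.84 + 488.80 + 337.92 + 345.31 = 1520.88.

1521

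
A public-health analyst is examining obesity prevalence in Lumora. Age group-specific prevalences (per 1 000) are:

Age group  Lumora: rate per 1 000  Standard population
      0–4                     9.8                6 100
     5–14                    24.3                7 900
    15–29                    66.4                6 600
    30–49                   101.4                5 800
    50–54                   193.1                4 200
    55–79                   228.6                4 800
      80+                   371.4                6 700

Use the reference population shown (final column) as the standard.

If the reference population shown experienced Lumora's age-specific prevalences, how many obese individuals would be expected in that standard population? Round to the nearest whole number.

5675

Expected obese individuals = Σ (standard pop × age-specific rate ÷ 1 000)
= 6 100×9.8/1 000 + 7 900×24.3/1 000 + 6 600×66.4/1 000 + 5 800×101.4/1 000 + 4 200×193.1/1 000 + 4 800×228.6/1 000 + 6 700×371.4/1 000
= 59.78 + 191.97 + 438.24 + 588.12 + 811.02 + 1097.28 + 2488.38 = 5674.79.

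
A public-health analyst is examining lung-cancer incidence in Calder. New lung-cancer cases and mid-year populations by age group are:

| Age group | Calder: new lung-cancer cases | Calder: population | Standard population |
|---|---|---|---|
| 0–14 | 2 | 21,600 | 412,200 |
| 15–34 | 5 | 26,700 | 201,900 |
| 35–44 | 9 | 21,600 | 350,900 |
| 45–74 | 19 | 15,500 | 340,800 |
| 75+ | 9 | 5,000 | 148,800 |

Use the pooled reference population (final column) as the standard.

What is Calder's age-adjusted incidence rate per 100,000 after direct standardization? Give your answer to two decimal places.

62.41

Age-specific rates per 100,000 for Calder: 9.26, 18.73, 41.67, 122.58, 180.00.
Standard total = 1,454,600; weights = 0.2834, 0.1388, 0.2412, 0.2343, 0.1023.
Standardized rate: 0.2834×9.26 + 0.1388×18.73 + 0.2412×41.67 + 0.2343×122.58 + 0.1023×180.00 = 62.4075 per 100,000.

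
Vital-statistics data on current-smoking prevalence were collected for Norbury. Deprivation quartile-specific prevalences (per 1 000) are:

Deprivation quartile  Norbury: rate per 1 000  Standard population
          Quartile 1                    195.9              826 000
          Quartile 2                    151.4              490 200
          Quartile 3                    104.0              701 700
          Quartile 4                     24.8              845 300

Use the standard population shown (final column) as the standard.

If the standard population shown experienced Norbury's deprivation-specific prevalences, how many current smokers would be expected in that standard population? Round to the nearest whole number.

329970

Expected current smokers = Σ (standard pop × deprivation-specific rate ÷ 1 000)
= 826 000×195.9/1 000 + 490 200×151.4/1 000 + 701 700×104.0/1 000 + 845 300×24.8/1 000
= 161813.40 + 74216.28 + 72976.80 + 20963.44 = 329969.92.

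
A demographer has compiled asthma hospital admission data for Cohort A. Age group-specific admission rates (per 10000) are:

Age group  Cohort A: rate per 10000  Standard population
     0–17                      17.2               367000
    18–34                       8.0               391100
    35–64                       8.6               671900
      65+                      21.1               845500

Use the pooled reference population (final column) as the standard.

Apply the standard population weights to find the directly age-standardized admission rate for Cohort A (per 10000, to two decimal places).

Standard total = 2275500; weights = 0.1613, 0.1719, 0.2953, 0.3716.
Standardized rate: 0.1613×17.2 + 0.1719×8.0 + 0.2953×8.6 + 0.3716×21.1 = 14.5285 per 10000.

14.53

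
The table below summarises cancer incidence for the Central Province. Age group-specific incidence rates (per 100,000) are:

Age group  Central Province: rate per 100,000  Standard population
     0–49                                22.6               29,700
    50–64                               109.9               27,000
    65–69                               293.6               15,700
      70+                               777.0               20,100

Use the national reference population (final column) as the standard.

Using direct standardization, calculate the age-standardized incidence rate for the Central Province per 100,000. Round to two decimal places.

258.01

Standard total = 92,500; weights = 0.3211, 0.2919, 0.1697, 0.2173.
Standardized rate: 0.3211×22.6 + 0.2919×109.9 + 0.1697×293.6 + 0.2173×777.0 = 258.0080 per 100,000.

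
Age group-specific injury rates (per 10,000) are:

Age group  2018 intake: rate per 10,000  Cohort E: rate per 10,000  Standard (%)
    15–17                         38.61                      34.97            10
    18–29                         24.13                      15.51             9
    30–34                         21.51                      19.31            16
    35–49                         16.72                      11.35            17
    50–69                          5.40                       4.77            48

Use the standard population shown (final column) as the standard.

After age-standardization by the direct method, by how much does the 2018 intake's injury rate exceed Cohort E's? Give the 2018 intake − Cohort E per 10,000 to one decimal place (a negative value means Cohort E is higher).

2.7

Standard weights: 0.10, 0.09, 0.16, 0.17, 0.48.
The 2018 intake: 0.1000×38.61 + 0.0900×24.13 + 0.1600×21.51 + 0.1700×16.72 + 0.4800×5.40 = 14.9087 per 10,000.
Cohort E: 0.1000×34.97 + 0.0900×15.51 + 0.1600×19.31 + 0.1700×11.35 + 0.4800×4.77 = 12.2016 per 10,000.
Difference = 14.9087 − 12.2016 = 2.7071.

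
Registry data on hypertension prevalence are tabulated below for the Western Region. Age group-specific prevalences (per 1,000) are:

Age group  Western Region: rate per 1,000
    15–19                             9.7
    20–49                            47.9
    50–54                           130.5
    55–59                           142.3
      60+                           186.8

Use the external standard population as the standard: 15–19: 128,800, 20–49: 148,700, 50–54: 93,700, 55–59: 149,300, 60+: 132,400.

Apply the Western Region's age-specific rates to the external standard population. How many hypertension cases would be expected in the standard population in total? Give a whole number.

66578

Expected hypertension cases = Σ (standard pop × age-specific rate ÷ 1,000)
= 128,800×9.7/1,000 + 148,700×47.9/1,000 + 93,700×130.5/1,000 + 149,300×142.3/1,000 + 132,400×186.8/1,000
= 1249.36 + 7122.73 + 12227.85 + 21245.39 + 24732.32 = 66577.65.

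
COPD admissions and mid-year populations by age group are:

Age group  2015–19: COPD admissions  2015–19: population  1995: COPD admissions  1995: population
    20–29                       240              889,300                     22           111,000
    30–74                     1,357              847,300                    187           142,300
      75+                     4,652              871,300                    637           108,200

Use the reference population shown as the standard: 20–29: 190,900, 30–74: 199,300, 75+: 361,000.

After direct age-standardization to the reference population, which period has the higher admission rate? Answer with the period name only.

1995

Age-specific rates per 10,000 for 2015–19: 2.70, 16.02, 53.39.
For 1995: 1.98, 13.14, 58.87.
Standard total = 751,200; weights = 0.2541, 0.2653, 0.4806.
2015–19: 0.2541×2.70 + 0.2653×16.02 + 0.4806×53.39 = 30.5929 per 10,000.
1995: 0.2541×1.98 + 0.2653×13.14 + 0.4806×58.87 = 32.2822 per 10,000.
The crude rates (23.96 vs 23.40) would put 2015–19 higher, but that reflects its age composition; once standardized to a common age structure, 1995 has the higher underlying rate.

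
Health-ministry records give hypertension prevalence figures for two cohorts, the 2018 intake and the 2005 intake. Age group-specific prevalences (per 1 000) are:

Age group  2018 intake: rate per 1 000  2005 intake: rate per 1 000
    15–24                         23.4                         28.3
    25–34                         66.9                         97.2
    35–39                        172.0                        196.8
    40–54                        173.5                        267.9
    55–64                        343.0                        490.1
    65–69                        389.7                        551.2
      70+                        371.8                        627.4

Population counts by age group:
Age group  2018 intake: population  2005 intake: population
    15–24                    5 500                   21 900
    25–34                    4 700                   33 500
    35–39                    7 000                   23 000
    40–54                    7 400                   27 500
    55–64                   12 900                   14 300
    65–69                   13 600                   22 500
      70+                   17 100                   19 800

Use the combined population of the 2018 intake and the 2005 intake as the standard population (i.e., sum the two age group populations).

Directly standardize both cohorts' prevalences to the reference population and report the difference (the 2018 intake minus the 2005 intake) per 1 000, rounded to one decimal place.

Combined standard total = 230 700; weights = 0.1188, 0.1656, 0.1300, 0.1513, 0.1179, 0.1565, 0.1599.
The 2018 intake: 0.1188×23.4 + 0.1656×66.9 + 0.1300×172.0 + 0.1513×173.5 + 0.1179×343.0 + 0.1565×389.7 + 0.1599×371.8 = 223.3597 per 1 000.
The 2005 intake: 0.1188×28.3 + 0.1656×97.2 + 0.1300×196.8 + 0.1513×267.9 + 0.1179×490.1 + 0.1565×551.2 + 0.1599×627.4 = 329.9622 per 1 000.
Difference = 223.3597 − 329.9622 = -106.6025.

-106.6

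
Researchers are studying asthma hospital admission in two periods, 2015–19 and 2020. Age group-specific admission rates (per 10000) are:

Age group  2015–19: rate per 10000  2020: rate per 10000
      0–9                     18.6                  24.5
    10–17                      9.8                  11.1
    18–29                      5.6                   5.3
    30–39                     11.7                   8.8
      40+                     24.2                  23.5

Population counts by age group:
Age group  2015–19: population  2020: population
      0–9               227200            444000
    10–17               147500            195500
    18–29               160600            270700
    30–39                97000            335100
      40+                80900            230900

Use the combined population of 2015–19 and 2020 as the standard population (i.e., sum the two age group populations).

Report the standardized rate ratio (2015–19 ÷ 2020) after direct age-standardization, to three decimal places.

Combined standard total = 2189400; weights = 0.3066, 0.1567, 0.1970, 0.1974, 0.1424.
2015–19: 0.3066×18.6 + 0.1567×9.8 + 0.1970×5.6 + 0.1974×11.7 + 0.1424×24.2 = 14.0962 per 10000.
2020: 0.3066×24.5 + 0.1567×11.1 + 0.1970×5.3 + 0.1974×8.8 + 0.1424×23.5 = 15.3774 per 10000.
Ratio = 14.0962 ÷ 15.3774 = 0.91668.

0.917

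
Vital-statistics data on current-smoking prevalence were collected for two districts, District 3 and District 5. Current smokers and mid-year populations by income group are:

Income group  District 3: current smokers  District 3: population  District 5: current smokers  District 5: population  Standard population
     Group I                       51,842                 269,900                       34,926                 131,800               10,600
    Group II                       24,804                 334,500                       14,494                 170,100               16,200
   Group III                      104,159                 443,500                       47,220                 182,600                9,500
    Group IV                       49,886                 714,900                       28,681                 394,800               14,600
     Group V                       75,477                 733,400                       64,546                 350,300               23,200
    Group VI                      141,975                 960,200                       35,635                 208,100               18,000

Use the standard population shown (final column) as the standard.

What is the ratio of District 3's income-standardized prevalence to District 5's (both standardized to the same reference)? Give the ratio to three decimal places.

Income-specific rates per 1,000 for District 3: 192.079, 74.152, 234.857, 69.780, 102.914, 147.860.
For District 5: 264.992, 85.209, 258.598, 72.647, 184.259, 171.240.
Standard total = 92,100; weights = 0.1151, 0.1759, 0.1031, 0.1585, 0.2519, 0.1954.
District 3: 0.1151×192.079 + 0.1759×74.152 + 0.1031×234.857 + 0.1585×69.780 + 0.2519×102.914 + 0.1954×147.860 = 125.2586 per 1,000.
District 5: 0.1151×264.992 + 0.1759×85.209 + 0.1031×258.598 + 0.1585×72.647 + 0.2519×184.259 + 0.1954×171.240 = 163.5587 per 1,000.
Ratio = 125.2586 ÷ 163.5587 = 0.76583.

0.766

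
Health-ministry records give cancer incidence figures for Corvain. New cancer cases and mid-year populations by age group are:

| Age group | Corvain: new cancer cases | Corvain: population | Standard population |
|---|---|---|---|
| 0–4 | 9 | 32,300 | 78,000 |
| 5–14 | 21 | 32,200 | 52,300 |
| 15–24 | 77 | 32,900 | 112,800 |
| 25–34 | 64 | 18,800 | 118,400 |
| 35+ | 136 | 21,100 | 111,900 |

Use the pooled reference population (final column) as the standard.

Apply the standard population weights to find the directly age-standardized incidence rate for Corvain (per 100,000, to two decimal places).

Age-specific rates per 100,000 for Corvain: 27.86, 65.22, 234.04, 340.43, 644.55.
Standard total = 473,400; weights = 0.1648, 0.1105, 0.2383, 0.2501, 0.2364.
Standardized rate: 0.1648×27.86 + 0.1105×65.22 + 0.2383×234.04 + 0.2501×340.43 + 0.2364×644.55 = 305.0607 per 100,000.

305.06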